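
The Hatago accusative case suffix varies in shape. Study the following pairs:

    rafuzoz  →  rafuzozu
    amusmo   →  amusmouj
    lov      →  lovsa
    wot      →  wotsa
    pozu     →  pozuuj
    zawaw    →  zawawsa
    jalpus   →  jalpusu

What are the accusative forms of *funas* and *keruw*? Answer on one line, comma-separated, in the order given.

The alternation tracks the final sound of the stem — -u when the stem ends in a sibilant (*rafuzoz*, *jalpus*); -sa when the stem ends in a non-sibilant consonant (*lov*, *wot*, *zawaw*); -uj when the stem ends in a vowel (*amusmo*, *pozu*).
*funas* — final sound /s/ (a sibilant) → -u → *funasu*.
The final sound of *keruw* is /w/, which is a non-sibilant consonant, so the suffix is -sa, giving *keruwsa*.

funasu, keruwsa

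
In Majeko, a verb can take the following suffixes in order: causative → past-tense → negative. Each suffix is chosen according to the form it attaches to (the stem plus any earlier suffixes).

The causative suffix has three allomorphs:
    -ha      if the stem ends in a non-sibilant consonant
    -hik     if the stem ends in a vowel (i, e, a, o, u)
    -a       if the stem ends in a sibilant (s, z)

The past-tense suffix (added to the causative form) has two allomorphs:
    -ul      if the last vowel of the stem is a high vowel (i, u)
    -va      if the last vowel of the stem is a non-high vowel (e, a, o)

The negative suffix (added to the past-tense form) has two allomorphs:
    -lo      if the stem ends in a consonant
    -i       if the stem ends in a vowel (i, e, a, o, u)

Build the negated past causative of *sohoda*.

sohodahikullo

*sohoda* — final sound /a/ (a vowel) → -hik → *sohodahik*.
Since the last vowel of the causative form *sohodahik* is /i/ (a high vowel), it takes -ul, giving *sohodahikul*.
The final sound of the past-tense form *sohodahikul* is /l/, which is a consonant, so the negative suffix is -lo, giving *sohodahikullo*.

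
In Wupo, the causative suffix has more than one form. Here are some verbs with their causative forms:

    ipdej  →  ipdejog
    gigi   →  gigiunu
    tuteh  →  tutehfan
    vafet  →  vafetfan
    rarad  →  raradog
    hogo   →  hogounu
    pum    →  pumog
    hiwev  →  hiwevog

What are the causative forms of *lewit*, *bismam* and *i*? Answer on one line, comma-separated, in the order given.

lewitfan, bismamog, iunu

Looking at the final sound of each stem: -fan when the stem ends in a voiceless consonant (*tuteh*, *vafet*); -og when the stem ends in a voiced consonant (*ipdej*, *rarad*, *pum*, *hiwev*); -unu when the stem ends in a vowel (*gigi*, *hogo*).
*lewit* — final sound /t/ (a voiceless consonant) → -fan → *lewitfan*.
The final sound of *bismam* is /m/, which is a voiced consonant, so the suffix is -og, giving *bismamog*.
The final sound of *i* is /i/, which is a vowel, so the suffix is -unu, giving *iunu*.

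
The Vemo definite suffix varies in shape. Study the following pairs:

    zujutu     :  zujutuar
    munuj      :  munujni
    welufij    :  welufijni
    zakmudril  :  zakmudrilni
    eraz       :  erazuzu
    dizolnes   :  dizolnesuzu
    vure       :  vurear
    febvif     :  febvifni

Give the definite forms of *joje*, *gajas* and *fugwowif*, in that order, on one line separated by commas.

jojear, gajasuzu, fugwowifni

Looking at the final sound of each stem: -uzu when the stem ends in a sibilant (*eraz*, *dizolnes*); -ni when the stem ends in a non-sibilant consonant (*munuj*, *welufij*, *zakmudril*, *febvif*); -ar when the stem ends in a vowel (*zujutu*, *vure*).
*joje* — final sound /e/ (a vowel) → -ar → *jojear*.
Since the final sound of *gajas* is /s/ (a sibilant), it takes -uzu, giving *gajasuzu*.
The final sound of *fugwowif* is /f/, which is a non-sibilant consonant, so the suffix is -ni, giving *fugwowifni*.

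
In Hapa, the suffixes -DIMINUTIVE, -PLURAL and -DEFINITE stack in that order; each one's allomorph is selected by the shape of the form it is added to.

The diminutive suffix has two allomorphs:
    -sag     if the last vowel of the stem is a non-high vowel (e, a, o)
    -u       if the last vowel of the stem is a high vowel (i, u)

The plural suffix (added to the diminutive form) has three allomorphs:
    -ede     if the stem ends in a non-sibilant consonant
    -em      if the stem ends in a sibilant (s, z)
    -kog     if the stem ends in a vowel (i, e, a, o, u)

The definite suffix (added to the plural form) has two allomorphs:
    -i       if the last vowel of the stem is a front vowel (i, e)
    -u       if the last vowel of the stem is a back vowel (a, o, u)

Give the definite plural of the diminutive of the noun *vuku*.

vukuukogu

The last vowel of *vuku* is /u/, which is a high vowel, so the diminutive suffix is -u, giving *vukuu*.
The diminutive form *vukuu* — final sound /u/ (a vowel) → -kog → *vukuukog*.
The last vowel of the plural form *vukuukog* is /o/, which is a back vowel, so the definite suffix is -u, giving *vukuukogu*.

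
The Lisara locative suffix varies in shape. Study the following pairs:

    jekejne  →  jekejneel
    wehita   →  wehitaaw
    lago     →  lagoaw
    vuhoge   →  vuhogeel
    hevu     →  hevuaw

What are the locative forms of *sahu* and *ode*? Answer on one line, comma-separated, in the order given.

The suffix is conditioned by the last vowel: -el when the last vowel of the stem is a front vowel (*jekejne*, *vuhoge*); -aw when the last vowel of the stem is a back vowel (*wehita*, *lago*, *hevu*).
Since the last vowel of *sahu* is /u/ (a back vowel), it takes -aw, giving *sahuaw*.
*ode*: last vowel = /e/, a front vowel → -el → *odeel*.

sahuaw, odeel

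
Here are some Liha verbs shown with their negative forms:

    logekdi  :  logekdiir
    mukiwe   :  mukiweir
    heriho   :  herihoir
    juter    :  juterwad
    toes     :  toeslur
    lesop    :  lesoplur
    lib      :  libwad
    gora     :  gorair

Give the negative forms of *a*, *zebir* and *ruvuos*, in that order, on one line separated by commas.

The suffix is conditioned by the final sound: -lur when the stem ends in a voiceless consonant (*toes*, *lesop*); -wad when the stem ends in a voiced consonant (*juter*, *lib*); -ir when the stem ends in a vowel (*logekdi*, *mukiwe*, *heriho*, *gora*).
*a*: final sound = /a/, a vowel → -ir → *air*.
The final sound of *zebir* is /r/, which is a voiced consonant, so the suffix is -wad, giving *zebirwad*.
*ruvuos* — final sound /s/ (a voiceless consonant) → -lur → *ruvuoslur*.

air, zebirwad, ruvuoslur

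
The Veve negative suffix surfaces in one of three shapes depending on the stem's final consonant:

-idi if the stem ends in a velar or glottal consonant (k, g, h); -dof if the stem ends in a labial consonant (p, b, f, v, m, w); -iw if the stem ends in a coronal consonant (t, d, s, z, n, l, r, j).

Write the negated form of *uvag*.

Since the final consonant of *uvag* is /g/ (velar/glottal), it takes -idi, giving *uvagidi*.

uvagidi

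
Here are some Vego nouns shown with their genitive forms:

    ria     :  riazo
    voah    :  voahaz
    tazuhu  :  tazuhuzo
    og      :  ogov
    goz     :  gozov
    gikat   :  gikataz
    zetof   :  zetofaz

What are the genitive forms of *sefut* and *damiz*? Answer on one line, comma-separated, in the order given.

Looking at the final sound of each stem: -az when the stem ends in a voiceless consonant (*voah*, *gikat*, *zetof*); -ov when the stem ends in a voiced consonant (*og*, *goz*); -zo when the stem ends in a vowel (*ria*, *tazuhu*).
*sefut* — final sound /t/ (a voiceless consonant) → -az → *sefutaz*.
Since the final sound of *damiz* is /z/ (a voiced consonant), it takes -ov, giving *damizov*.

sefutaz, damizov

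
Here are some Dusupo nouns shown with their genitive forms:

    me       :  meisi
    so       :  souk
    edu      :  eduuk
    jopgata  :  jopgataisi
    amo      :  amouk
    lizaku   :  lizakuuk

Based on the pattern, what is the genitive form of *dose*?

The suffix is conditioned by the last vowel: -uk when the last vowel of the stem is a rounded vowel (*so*, *edu*, *amo*, *lizaku*); -isi when the last vowel of the stem is an unrounded vowel (*me*, *jopgata*).
Since the last vowel of *dose* is /e/ (an unrounded vowel), it takes -isi, giving *doseisi*.

doseisi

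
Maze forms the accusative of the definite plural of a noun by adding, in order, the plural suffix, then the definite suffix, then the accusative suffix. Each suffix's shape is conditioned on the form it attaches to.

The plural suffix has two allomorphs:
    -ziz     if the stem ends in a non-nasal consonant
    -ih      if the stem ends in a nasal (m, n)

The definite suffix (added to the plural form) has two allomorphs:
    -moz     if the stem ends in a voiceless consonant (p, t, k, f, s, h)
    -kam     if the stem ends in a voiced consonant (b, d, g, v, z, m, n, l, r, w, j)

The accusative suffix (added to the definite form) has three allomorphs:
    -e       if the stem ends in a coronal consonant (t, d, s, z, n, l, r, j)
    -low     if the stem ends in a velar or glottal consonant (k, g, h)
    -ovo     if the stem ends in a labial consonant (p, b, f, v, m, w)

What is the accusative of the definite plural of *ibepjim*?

ibepjimihmoze

Since the final consonant of *ibepjim* is /m/ (a nasal), it takes -ih, giving *ibepjimih*.
The plural form *ibepjimih*: final consonant = /h/, voiceless → -moz → *ibepjimihmoz*.
Since the final consonant of the definite form *ibepjimihmoz* is /z/ (coronal), it takes -e, giving *ibepjimihmoze*.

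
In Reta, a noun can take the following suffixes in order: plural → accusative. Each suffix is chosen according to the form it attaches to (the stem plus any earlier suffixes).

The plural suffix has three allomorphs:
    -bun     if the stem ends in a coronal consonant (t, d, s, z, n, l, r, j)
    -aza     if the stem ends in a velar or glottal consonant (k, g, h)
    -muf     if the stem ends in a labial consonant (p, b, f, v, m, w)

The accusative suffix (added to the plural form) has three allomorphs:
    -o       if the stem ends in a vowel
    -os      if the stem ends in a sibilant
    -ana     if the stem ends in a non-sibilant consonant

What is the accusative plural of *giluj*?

gilujbunana

Since the final consonant of *giluj* is /j/ (coronal), it takes -bun, giving *gilujbun*.
The plural form *gilujbun*: final sound = /n/, a non-sibilant consonant → -ana → *gilujbunana*.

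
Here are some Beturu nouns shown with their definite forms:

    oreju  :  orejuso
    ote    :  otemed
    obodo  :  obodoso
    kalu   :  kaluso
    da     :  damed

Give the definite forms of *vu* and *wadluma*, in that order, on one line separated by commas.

The suffix is conditioned by the last vowel: -so when the last vowel of the stem is a rounded vowel (*oreju*, *obodo*, *kalu*); -med when the last vowel of the stem is an unrounded vowel (*ote*, *da*).
*vu* — last vowel /u/ (a rounded vowel) → -so → *vuso*.
*wadluma* — last vowel /a/ (an unrounded vowel) → -med → *wadlumamed*.

vuso, wadlumamed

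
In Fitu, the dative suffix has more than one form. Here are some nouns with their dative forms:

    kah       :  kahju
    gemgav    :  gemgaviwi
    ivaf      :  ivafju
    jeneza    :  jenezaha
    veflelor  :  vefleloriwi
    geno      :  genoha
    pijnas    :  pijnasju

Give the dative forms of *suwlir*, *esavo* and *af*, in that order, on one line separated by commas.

The suffix is conditioned by the final sound: -ju when the stem ends in a voiceless consonant (*kah*, *ivaf*, *pijnas*); -iwi when the stem ends in a voiced consonant (*gemgav*, *veflelor*); -ha when the stem ends in a vowel (*jeneza*, *geno*).
Since the final sound of *suwlir* is /r/ (a voiced consonant), it takes -iwi, giving *suwliriwi*.
The final sound of *esavo* is /o/, which is a vowel, so the suffix is -ha, giving *esavoha*.
*af*: final sound = /f/, a voiceless consonant → -ju → *afju*.

suwliriwi, esavoha, afju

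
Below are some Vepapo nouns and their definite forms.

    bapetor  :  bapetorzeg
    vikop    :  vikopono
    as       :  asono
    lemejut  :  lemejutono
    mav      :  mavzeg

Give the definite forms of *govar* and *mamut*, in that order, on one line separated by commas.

The suffix is conditioned by the final consonant: -ono when the stem ends in a voiceless consonant (*vikop*, *as*, *lemejut*); -zeg when the stem ends in a voiced consonant (*bapetor*, *mav*).
Since the final consonant of *govar* is /r/ (voiced), it takes -zeg, giving *govarzeg*.
*mamut* — final consonant /t/ (voiceless) → -ono → *mamutono*.

govarzeg, mamutono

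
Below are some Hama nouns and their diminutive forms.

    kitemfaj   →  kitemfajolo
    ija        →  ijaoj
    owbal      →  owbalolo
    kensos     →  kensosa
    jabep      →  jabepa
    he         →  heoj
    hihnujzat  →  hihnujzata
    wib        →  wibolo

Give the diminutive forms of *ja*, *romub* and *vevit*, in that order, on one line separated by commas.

The alternation tracks the final sound of the stem — -a when the stem ends in a voiceless consonant (*kensos*, *jabep*, *hihnujzat*); -olo when the stem ends in a voiced consonant (*kitemfaj*, *owbal*, *wib*); -oj when the stem ends in a vowel (*ija*, *he*).
The final sound of *ja* is /a/, which is a vowel, so the suffix is -oj, giving *jaoj*.
*romub* — final sound /b/ (a voiced consonant) → -olo → *romubolo*.
*vevit* — final sound /t/ (a voiceless consonant) → -a → *vevita*.

jaoj, romubolo, vevita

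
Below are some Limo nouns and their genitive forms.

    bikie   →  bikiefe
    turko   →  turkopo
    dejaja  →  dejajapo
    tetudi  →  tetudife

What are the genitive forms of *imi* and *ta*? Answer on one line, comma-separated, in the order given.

The pattern is front/back vowel harmony: -fe when the last vowel of the stem is a front vowel (*bikie*, *tetudi*); -po when the last vowel of the stem is a back vowel (*turko*, *dejaja*).
*imi*: last vowel = /i/, a front vowel → -fe → *imife*.
The last vowel of *ta* is /a/, which is a back vowel, so the suffix is -po, giving *tapo*.

imife, tapo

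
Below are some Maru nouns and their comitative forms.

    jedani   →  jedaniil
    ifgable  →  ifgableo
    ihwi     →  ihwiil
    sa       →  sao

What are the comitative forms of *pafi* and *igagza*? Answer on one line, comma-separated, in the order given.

The alternation tracks the last vowel of the stem — -il when the last vowel of the stem is a high vowel (*jedani*, *ihwi*); -o when the last vowel of the stem is a non-high vowel (*ifgable*, *sa*).
*pafi* — last vowel /i/ (a high vowel) → -il → *pafiil*.
Since the last vowel of *igagza* is /a/ (a non-high vowel), it takes -o, giving *igagzao*.

pafiil, igagzao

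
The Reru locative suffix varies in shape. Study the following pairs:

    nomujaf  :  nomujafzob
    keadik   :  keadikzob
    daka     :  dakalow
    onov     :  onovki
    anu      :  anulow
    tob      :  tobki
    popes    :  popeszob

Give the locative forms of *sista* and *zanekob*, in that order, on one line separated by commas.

sistalow, zanekobki

The alternation tracks the final sound of the stem — -zob when the stem ends in a voiceless consonant (*nomujaf*, *keadik*, *popes*); -ki when the stem ends in a voiced consonant (*onov*, *tob*); -low when the stem ends in a vowel (*daka*, *anu*).
Since the final sound of *sista* is /a/ (a vowel), it takes -low, giving *sistalow*.
*zanekob* — final sound /b/ (a voiced consonant) → -ki → *zanekobki*.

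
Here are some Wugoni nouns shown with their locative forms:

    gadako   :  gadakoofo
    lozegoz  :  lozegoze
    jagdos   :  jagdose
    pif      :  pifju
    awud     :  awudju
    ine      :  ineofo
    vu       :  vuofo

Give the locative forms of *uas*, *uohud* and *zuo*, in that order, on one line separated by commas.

The alternation tracks the final sound of the stem — -e when the stem ends in a sibilant (*lozegoz*, *jagdos*); -ju when the stem ends in a non-sibilant consonant (*pif*, *awud*); -ofo when the stem ends in a vowel (*gadako*, *ine*, *vu*).
*uas*: final sound = /s/, a sibilant → -e → *uase*.
The final sound of *uohud* is /d/, which is a non-sibilant consonant, so the suffix is -ju, giving *uohudju*.
*zuo* — final sound /o/ (a vowel) → -ofo → *zuoofo*.

uase, uohudju, zuoofo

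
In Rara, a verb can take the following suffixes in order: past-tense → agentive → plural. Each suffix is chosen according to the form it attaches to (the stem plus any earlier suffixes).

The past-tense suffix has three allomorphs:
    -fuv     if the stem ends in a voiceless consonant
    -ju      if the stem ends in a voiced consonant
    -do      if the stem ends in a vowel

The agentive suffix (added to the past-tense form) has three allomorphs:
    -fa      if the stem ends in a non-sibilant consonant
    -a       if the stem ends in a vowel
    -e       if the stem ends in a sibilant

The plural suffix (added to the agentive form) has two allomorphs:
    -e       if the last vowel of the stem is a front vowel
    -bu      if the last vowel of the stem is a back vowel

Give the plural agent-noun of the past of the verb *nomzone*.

*nomzone*: final sound = /e/, a vowel → -do → *nomzonedo*.
Since the final sound of the past-tense form *nomzonedo* is /o/ (a vowel), it takes -a, giving *nomzonedoa*.
The agentive form *nomzonedoa* — last vowel /a/ (a back vowel) → -bu → *nomzonedoabu*.

nomzonedoabu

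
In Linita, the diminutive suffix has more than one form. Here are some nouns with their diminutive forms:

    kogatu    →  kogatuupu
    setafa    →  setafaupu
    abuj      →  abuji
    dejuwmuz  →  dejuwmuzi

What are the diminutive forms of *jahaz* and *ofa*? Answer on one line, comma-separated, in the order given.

The alternation tracks the final sound of the stem — -i when the stem ends in a consonant (*abuj*, *dejuwmuz*); -upu when the stem ends in a vowel (*kogatu*, *setafa*).
*jahaz* — final sound /z/ (a consonant) → -i → *jahazi*.
The final sound of *ofa* is /a/, which is a vowel, so the suffix is -upu, giving *ofaupu*.

jahazi, ofaupu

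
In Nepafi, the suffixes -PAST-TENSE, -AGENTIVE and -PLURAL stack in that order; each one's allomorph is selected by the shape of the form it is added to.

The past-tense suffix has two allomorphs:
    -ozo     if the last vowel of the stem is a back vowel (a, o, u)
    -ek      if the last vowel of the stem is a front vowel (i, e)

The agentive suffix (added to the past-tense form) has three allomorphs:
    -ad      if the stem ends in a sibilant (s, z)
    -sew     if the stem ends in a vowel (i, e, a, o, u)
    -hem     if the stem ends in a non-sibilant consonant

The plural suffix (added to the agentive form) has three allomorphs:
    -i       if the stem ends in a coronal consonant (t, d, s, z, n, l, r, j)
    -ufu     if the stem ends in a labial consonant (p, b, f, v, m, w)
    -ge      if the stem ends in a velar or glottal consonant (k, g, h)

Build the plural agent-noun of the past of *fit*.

*fit* — last vowel /i/ (a front vowel) → -ek → *fitek*.
Since the final sound of the past-tense form *fitek* is /k/ (a non-sibilant consonant), it takes -hem, giving *fitekhem*.
The agentive form *fitekhem*: final consonant = /m/, labial → -ufu → *fitekhemufu*.

fitekhemufu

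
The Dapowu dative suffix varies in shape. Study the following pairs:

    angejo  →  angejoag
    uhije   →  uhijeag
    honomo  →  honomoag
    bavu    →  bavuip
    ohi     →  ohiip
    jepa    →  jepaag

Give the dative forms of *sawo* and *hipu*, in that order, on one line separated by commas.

sawoag, hipuip

The alternation tracks the last vowel of the stem — -ip when the last vowel of the stem is a high vowel (*bavu*, *ohi*); -ag when the last vowel of the stem is a non-high vowel (*angejo*, *uhije*, *honomo*, *jepa*).
The last vowel of *sawo* is /o/, which is a non-high vowel, so the suffix is -ag, giving *sawoag*.
Since the last vowel of *hipu* is /u/ (a high vowel), it takes -ip, giving *hipuip*.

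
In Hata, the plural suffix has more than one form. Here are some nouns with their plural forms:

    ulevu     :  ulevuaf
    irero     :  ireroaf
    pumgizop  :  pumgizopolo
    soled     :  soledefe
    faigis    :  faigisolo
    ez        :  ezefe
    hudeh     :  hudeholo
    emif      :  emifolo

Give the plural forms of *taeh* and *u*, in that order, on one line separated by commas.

The pattern is voicing of the final sound: -olo when the stem ends in a voiceless consonant (*pumgizop*, *faigis*, *hudeh*, *emif*); -efe when the stem ends in a voiced consonant (*soled*, *ez*); -af when the stem ends in a vowel (*ulevu*, *irero*).
Since the final sound of *taeh* is /h/ (a voiceless consonant), it takes -olo, giving *taeholo*.
Since the final sound of *u* is /u/ (a vowel), it takes -af, giving *uaf*.

taeholo, uaf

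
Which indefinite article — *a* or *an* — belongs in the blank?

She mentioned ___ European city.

The indefinite article is chosen by the initial *sound* of the following word, not its spelling.
*European* begins with the sound /jʊ/ (eu pronounced /jʊ/) — a consonant sound.
So the article is *a*: She mentioned a European city.

a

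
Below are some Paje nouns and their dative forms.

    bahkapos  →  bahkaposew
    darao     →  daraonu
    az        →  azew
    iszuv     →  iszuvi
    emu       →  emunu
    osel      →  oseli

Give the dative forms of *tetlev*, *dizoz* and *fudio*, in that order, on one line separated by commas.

Looking at the final sound of each stem: -ew when the stem ends in a sibilant (*bahkapos*, *az*); -i when the stem ends in a non-sibilant consonant (*iszuv*, *osel*); -nu when the stem ends in a vowel (*darao*, *emu*).
The final sound of *tetlev* is /v/, which is a non-sibilant consonant, so the suffix is -i, giving *tetlevi*.
Since the final sound of *dizoz* is /z/ (a sibilant), it takes -ew, giving *dizozew*.
The final sound of *fudio* is /o/, which is a vowel, so the suffix is -nu, giving *fudionu*.

tetlevi, dizozew, fudionu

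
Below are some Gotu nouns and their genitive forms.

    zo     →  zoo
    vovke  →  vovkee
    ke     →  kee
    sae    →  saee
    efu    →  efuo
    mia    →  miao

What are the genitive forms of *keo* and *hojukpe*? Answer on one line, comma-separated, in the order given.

keoo, hojukpee

The pattern is front/back vowel harmony: -e when the last vowel of the stem is a front vowel (*vovke*, *ke*, *sae*); -o when the last vowel of the stem is a back vowel (*zo*, *efu*, *mia*).
*keo* — last vowel /o/ (a back vowel) → -o → *keoo*.
Since the last vowel of *hojukpe* is /e/ (a front vowel), it takes -e, giving *hojukpee*.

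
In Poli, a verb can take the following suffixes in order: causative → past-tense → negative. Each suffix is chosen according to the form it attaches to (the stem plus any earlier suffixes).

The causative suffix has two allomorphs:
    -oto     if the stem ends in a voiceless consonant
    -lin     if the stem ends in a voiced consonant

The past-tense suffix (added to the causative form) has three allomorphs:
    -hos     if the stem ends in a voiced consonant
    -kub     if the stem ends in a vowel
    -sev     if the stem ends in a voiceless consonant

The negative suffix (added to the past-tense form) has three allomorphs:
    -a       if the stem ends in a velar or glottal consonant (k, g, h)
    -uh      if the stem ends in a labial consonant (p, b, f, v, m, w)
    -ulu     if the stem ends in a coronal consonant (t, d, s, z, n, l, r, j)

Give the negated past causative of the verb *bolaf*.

Since the final consonant of *bolaf* is /f/ (voiceless), it takes -oto, giving *bolafoto*.
The causative form *bolafoto*: final sound = /o/, a vowel → -kub → *bolafotokub*.
The past-tense form *bolafotokub*: final consonant = /b/, labial → -uh → *bolafotokubuh*.

bolafotokubuh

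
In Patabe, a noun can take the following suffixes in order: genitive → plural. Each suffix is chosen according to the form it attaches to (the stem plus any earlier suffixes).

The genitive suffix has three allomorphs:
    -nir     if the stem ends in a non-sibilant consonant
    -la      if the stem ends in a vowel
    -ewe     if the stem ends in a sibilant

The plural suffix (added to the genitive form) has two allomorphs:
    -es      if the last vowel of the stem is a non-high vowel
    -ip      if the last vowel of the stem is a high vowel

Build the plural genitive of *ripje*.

*ripje* — final sound /e/ (a vowel) → -la → *ripjela*.
The last vowel of the genitive form *ripjela* is /a/, which is a non-high vowel, so the plural suffix is -es, giving *ripjelaes*.

ripjelaes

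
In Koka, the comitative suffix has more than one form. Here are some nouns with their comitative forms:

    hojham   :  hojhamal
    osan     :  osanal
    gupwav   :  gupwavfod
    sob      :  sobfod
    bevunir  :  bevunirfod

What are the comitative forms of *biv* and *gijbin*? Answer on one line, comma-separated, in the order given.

The alternation tracks the final consonant of the stem — -al when the stem ends in a nasal (*hojham*, *osan*); -fod when the stem ends in a non-nasal consonant (*gupwav*, *sob*, *bevunir*).
*biv* — final consonant /v/ (non-nasal) → -fod → *bivfod*.
*gijbin*: final consonant = /n/, a nasal → -al → *gijbinal*.

bivfod, gijbinal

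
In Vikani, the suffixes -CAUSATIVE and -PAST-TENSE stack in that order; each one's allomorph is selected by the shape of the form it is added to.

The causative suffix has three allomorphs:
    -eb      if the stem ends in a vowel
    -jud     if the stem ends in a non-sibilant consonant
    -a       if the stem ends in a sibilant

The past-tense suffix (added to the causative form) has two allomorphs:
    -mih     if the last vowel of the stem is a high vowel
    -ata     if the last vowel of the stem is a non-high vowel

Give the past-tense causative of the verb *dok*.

*dok*: final sound = /k/, a non-sibilant consonant → -jud → *dokjud*.
The causative form *dokjud* — last vowel /u/ (a high vowel) → -mih → *dokjudmih*.

dokjudmih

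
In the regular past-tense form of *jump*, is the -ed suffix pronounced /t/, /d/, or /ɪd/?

/t/

The stem *jump* ends in a voiceless consonant other than /t/.
The -ed suffix is realized as /ɪd/ after /t, d/; as /t/ after other voiceless consonants; and as /d/ after other voiced sounds.
So -ed on *jump* is pronounced /t/.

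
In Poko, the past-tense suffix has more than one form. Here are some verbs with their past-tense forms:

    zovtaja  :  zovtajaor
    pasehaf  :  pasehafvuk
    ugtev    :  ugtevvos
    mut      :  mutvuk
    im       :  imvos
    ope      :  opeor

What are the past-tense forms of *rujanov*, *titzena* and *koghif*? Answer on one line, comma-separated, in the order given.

rujanovvos, titzenaor, koghifvuk

Looking at the final sound of each stem: -vuk when the stem ends in a voiceless consonant (*pasehaf*, *mut*); -vos when the stem ends in a voiced consonant (*ugtev*, *im*); -or when the stem ends in a vowel (*zovtaja*, *ope*).
*rujanov*: final sound = /v/, a voiced consonant → -vos → *rujanovvos*.
The final sound of *titzena* is /a/, which is a vowel, so the suffix is -or, giving *titzenaor*.
*koghif* — final sound /f/ (a voiceless consonant) → -vuk → *koghifvuk*.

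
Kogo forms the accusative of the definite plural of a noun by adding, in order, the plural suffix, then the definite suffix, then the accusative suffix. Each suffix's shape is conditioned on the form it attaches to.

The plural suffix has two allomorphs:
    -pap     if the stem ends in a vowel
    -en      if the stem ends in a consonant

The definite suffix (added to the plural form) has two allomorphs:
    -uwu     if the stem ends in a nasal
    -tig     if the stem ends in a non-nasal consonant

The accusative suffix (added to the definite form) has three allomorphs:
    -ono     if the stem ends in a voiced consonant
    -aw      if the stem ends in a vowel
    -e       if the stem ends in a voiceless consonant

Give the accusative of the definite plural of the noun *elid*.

Since the final sound of *elid* is /d/ (a consonant), it takes -en, giving *eliden*.
The plural form *eliden* — final consonant /n/ (a nasal) → -uwu → *elidenuwu*.
The final sound of the definite form *elidenuwu* is /u/, which is a vowel, so the accusative suffix is -aw, giving *elidenuwuaw*.

elidenuwuaw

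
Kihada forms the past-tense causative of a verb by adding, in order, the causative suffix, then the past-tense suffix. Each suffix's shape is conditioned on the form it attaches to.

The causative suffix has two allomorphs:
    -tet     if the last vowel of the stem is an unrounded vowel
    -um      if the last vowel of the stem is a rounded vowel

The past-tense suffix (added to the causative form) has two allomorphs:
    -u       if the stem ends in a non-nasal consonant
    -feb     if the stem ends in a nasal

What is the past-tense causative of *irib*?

iribtetu

*irib*: last vowel = /i/, an unrounded vowel → -tet → *iribtet*.
The final consonant of the causative form *iribtet* is /t/, which is non-nasal, so the past-tense suffix is -u, giving *iribtetu*.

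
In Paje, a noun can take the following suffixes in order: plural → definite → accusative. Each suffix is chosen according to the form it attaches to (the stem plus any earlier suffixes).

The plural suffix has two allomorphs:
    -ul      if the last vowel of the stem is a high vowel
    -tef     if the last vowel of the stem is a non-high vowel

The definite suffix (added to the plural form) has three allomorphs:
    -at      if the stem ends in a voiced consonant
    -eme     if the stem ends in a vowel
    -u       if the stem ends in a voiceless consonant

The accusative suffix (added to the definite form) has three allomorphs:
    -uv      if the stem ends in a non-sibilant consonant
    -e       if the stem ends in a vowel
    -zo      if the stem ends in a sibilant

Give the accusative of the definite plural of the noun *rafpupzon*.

rafpupzontefue

*rafpupzon*: last vowel = /o/, a non-high vowel → -tef → *rafpupzontef*.
The final sound of the plural form *rafpupzontef* is /f/, which is a voiceless consonant, so the definite suffix is -u, giving *rafpupzontefu*.
The definite form *rafpupzontefu*: final sound = /u/, a vowel → -e → *rafpupzontefue*.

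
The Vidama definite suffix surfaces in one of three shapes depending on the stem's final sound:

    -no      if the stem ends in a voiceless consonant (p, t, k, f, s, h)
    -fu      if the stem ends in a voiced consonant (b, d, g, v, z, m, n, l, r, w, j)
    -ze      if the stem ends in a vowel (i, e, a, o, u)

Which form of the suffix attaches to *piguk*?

-no

The final sound of *piguk* is /k/, which is a voiceless consonant, so the suffix is -no.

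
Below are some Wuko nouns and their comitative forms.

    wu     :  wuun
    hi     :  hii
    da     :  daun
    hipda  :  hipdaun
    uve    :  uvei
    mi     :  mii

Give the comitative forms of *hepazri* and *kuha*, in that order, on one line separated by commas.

hepazrii, kuhaun

The pattern is front/back vowel harmony: -i when the last vowel of the stem is a front vowel (*hi*, *uve*, *mi*); -un when the last vowel of the stem is a back vowel (*wu*, *da*, *hipda*).
Since the last vowel of *hepazri* is /i/ (a front vowel), it takes -i, giving *hepazrii*.
Since the last vowel of *kuha* is /a/ (a back vowel), it takes -un, giving *kuhaun*.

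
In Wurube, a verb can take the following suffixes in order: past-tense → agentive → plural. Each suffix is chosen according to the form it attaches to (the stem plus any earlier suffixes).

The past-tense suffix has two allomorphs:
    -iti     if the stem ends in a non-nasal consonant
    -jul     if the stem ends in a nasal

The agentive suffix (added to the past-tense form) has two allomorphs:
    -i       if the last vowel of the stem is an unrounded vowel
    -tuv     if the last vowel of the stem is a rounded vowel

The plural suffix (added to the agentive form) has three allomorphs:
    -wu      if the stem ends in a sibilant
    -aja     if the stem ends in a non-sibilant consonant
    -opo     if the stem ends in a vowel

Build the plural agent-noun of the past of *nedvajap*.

The final consonant of *nedvajap* is /p/, which is non-nasal, so the past-tense suffix is -iti, giving *nedvajapiti*.
Since the last vowel of the past-tense form *nedvajapiti* is /i/ (an unrounded vowel), it takes -i, giving *nedvajapitii*.
The final sound of the agentive form *nedvajapitii* is /i/, which is a vowel, so the plural suffix is -opo, giving *nedvajapitiiopo*.

nedvajapitiiopo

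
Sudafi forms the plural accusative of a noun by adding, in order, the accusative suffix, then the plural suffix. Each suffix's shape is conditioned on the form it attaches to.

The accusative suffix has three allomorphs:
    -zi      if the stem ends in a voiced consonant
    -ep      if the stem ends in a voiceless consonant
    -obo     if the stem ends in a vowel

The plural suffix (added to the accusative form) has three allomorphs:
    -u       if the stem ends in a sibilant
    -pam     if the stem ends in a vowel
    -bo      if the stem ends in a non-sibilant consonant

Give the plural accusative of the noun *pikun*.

pikunzipam

*pikun* — final sound /n/ (a voiced consonant) → -zi → *pikunzi*.
The accusative form *pikunzi* — final sound /i/ (a vowel) → -pam → *pikunzipam*.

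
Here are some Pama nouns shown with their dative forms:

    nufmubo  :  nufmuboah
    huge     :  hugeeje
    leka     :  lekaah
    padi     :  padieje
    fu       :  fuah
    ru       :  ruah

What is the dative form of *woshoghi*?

The pattern is front/back vowel harmony: -eje when the last vowel of the stem is a front vowel (*huge*, *padi*); -ah when the last vowel of the stem is a back vowel (*nufmubo*, *leka*, *fu*, *ru*).
*woshoghi*: last vowel = /i/, a front vowel → -eje → *woshoghieje*.

woshoghieje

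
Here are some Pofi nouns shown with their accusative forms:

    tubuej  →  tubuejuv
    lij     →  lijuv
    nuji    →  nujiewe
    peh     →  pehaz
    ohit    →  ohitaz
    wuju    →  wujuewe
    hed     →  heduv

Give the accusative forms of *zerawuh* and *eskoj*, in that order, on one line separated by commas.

zerawuhaz, eskojuv

The alternation tracks the final sound of the stem — -az when the stem ends in a voiceless consonant (*peh*, *ohit*); -uv when the stem ends in a voiced consonant (*tubuej*, *lij*, *hed*); -ewe when the stem ends in a vowel (*nuji*, *wuju*).
*zerawuh*: final sound = /h/, a voiceless consonant → -az → *zerawuhaz*.
*eskoj*: final sound = /j/, a voiced consonant → -uv → *eskojuv*.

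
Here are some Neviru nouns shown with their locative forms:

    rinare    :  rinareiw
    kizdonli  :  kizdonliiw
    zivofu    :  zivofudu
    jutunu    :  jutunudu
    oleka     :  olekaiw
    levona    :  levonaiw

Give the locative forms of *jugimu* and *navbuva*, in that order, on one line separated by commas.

jugimudu, navbuvaiw

The pattern is rounding harmony: -du when the last vowel of the stem is a rounded vowel (*zivofu*, *jutunu*); -iw when the last vowel of the stem is an unrounded vowel (*rinare*, *kizdonli*, *oleka*, *levona*).
*jugimu* — last vowel /u/ (a rounded vowel) → -du → *jugimudu*.
*navbuva* — last vowel /a/ (an unrounded vowel) → -iw → *navbuvaiw*.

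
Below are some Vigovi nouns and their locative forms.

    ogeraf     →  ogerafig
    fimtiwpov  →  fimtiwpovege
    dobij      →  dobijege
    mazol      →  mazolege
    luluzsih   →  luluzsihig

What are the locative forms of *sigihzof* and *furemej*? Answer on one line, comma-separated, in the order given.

sigihzofig, furemejege

The suffix is conditioned by the final consonant: -ig when the stem ends in a voiceless consonant (*ogeraf*, *luluzsih*); -ege when the stem ends in a voiced consonant (*fimtiwpov*, *dobij*, *mazol*).
*sigihzof* — final consonant /f/ (voiceless) → -ig → *sigihzofig*.
*furemej*: final consonant = /j/, voiced → -ege → *furemejege*.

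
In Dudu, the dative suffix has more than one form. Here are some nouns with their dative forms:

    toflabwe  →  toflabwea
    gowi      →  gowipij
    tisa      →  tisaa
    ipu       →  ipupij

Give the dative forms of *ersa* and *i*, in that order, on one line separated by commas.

The suffix is conditioned by the last vowel: -pij when the last vowel of the stem is a high vowel (*gowi*, *ipu*); -a when the last vowel of the stem is a non-high vowel (*toflabwe*, *tisa*).
The last vowel of *ersa* is /a/, which is a non-high vowel, so the suffix is -a, giving *ersaa*.
Since the last vowel of *i* is /i/ (a high vowel), it takes -pij, giving *ipij*.

ersaa, ipij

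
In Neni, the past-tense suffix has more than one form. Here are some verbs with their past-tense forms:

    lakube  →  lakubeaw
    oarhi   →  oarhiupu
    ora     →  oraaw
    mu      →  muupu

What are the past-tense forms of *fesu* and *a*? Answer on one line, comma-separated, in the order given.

fesuupu, aaw

Looking at the last vowel of each stem: -upu when the last vowel of the stem is a high vowel (*oarhi*, *mu*); -aw when the last vowel of the stem is a non-high vowel (*lakube*, *ora*).
Since the last vowel of *fesu* is /u/ (a high vowel), it takes -upu, giving *fesuupu*.
Since the last vowel of *a* is /a/ (a non-high vowel), it takes -aw, giving *aaw*.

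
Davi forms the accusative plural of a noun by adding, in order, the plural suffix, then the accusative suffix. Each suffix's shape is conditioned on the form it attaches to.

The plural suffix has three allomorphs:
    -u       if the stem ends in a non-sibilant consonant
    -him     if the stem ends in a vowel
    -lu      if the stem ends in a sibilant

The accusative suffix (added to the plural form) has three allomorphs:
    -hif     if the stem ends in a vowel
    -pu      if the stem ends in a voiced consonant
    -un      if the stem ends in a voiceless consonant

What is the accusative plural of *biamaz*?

The final sound of *biamaz* is /z/, which is a sibilant, so the plural suffix is -lu, giving *biamazlu*.
The final sound of the plural form *biamazlu* is /u/, which is a vowel, so the accusative suffix is -hif, giving *biamazluhif*.

biamazluhif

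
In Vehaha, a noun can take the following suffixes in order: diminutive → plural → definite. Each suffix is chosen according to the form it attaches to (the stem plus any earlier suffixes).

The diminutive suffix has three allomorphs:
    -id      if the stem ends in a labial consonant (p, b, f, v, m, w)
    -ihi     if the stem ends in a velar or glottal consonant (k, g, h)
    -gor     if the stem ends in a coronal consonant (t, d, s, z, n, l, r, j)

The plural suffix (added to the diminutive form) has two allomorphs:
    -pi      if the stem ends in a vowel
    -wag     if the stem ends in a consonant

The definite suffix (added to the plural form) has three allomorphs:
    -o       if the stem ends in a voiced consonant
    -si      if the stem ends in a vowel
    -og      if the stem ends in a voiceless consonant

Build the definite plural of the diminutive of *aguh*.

*aguh* — final consonant /h/ (velar/glottal) → -ihi → *aguhihi*.
The final sound of the diminutive form *aguhihi* is /i/, which is a vowel, so the plural suffix is -pi, giving *aguhihipi*.
The final sound of the plural form *aguhihipi* is /i/, which is a vowel, so the definite suffix is -si, giving *aguhihipisi*.

aguhihipisi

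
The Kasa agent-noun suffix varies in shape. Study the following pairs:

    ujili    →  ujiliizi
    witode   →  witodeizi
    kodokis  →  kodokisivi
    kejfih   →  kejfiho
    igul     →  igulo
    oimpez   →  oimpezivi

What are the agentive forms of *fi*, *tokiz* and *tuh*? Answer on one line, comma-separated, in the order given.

fiizi, tokizivi, tuho

The pattern is sibilance of the final sound: -ivi when the stem ends in a sibilant (*kodokis*, *oimpez*); -o when the stem ends in a non-sibilant consonant (*kejfih*, *igul*); -izi when the stem ends in a vowel (*ujili*, *witode*).
*fi* — final sound /i/ (a vowel) → -izi → *fiizi*.
The final sound of *tokiz* is /z/, which is a sibilant, so the suffix is -ivi, giving *tokizivi*.
*tuh* — final sound /h/ (a non-sibilant consonant) → -o → *tuho*.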